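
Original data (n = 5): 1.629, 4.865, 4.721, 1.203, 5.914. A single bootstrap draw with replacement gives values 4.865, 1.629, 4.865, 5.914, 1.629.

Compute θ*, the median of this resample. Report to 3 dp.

Sorted: 1.629, 1.629, 4.865, 4.865, 5.914
Median = middle value = 4.865

θ* = 4.865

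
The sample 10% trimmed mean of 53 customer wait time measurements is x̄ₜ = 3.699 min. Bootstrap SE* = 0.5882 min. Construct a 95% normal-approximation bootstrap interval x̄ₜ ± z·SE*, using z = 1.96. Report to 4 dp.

Margin = 1.96 × 0.5882 = 1.15287
Interval: 3.699 ± 1.15287

(2.5461, 4.8519)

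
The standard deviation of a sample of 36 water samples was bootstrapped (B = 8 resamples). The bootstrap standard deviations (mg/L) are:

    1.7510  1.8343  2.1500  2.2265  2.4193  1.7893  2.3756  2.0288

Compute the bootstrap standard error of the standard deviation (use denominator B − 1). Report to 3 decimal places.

Bootstrap SE is the standard deviation of the 8 replicate standard deviations.
Mean of replicates: (1.7510 + 1.8343 + 2.1500 + 2.2265 + 2.4193 + 1.7893 + 2.3756 + 2.0288) / 8 = 16.57480 / 8 = 2.07185
Sum of squared deviations: (−0.32085)² + (−0.23755)² + (+0.07815)² + (+0.15465)² + (+0.34745)² + (−0.28255)² + (+0.30375)² + (−0.04305)² = 0.48407
Variance = 0.48407 / 7 = 0.06915
SE* = √0.06915

SE* = 0.263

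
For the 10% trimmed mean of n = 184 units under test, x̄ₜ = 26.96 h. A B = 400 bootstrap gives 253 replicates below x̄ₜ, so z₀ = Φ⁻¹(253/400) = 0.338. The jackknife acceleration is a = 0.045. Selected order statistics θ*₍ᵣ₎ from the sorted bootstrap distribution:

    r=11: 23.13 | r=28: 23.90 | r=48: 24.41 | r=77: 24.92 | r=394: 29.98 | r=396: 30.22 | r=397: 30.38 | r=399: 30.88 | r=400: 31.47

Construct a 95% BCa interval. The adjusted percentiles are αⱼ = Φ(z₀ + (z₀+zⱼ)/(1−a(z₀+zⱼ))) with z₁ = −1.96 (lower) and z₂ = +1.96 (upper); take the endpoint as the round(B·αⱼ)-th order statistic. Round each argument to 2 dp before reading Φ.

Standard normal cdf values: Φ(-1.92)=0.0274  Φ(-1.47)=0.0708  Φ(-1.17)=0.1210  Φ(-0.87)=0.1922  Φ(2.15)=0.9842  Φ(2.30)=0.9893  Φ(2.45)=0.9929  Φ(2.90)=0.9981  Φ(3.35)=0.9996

Lower: z₀ + z₁ = 0.338 + (-1.960) = -1.622; 1 − a(z₀+z₁) = 1 − (0.045)(-1.622) = 1.0730; argument = 0.338 + (-1.622)/1.0730 = -1.1737 → -1.17.
α₁ = Φ(-1.17) = 0.1210; rank = round(400 × 0.1210) = 48; θ*₍48₎ = 24.41.
Upper: z₀ + z₂ = 2.298; 1 − a(z₀+z₂) = 0.8966; argument = 2.9010 → 2.90; α₂ = 0.9981; rank = 399; θ*₍399₎ = 30.88.

(24.41, 30.88)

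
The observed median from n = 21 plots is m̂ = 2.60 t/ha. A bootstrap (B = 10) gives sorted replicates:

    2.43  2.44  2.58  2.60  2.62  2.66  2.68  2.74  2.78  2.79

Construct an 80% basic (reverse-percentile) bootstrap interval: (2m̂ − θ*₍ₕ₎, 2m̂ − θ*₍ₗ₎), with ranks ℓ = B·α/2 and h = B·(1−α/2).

Percentile endpoints at ranks 1 and 9: θ*₍1₎ = 2.43, θ*₍9₎ = 2.78.
Basic interval reflects these around m̂:
  lower = 2 × 2.60 − 2.78 = 2.42
  upper = 2 × 2.60 − 2.43 = 2.77

(2.42, 2.77)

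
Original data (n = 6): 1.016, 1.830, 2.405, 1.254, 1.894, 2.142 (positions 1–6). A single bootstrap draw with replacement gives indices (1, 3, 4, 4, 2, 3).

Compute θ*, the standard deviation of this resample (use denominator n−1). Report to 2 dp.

Resample values: 1.016, 2.405, 1.254, 1.254, 1.830, 2.405.
Mean = 1.6940; sum of squared deviations = 1.8764
s² = 1.8764 / 5 = 0.3753
s = √0.3753 = 0.61

θ* = 0.61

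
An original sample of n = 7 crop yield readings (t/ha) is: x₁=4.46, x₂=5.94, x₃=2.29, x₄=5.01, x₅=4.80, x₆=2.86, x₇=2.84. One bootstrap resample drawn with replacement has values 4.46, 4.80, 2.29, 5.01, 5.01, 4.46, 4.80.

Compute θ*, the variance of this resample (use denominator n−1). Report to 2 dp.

Mean = 4.4043; sum of squared deviations = 5.5234
s² = 5.5234 / 6 = 0.9206

θ* = 0.92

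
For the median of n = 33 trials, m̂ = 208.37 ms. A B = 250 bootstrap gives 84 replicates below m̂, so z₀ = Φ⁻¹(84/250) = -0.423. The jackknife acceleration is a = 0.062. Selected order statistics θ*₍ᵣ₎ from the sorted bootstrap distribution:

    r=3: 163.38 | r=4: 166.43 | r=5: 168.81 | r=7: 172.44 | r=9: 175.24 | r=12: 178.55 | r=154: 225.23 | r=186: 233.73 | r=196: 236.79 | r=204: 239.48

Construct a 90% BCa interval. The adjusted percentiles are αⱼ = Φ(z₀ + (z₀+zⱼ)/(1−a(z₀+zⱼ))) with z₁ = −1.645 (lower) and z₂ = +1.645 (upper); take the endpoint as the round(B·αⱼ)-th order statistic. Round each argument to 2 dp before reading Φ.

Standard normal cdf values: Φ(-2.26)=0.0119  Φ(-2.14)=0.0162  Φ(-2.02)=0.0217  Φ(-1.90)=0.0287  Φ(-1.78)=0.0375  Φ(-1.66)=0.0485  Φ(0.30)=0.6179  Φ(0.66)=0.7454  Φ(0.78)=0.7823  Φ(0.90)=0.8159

(163.38, 239.48)

Lower: z₀ + z₁ = -0.423 + (-1.645) = -2.068; 1 − a(z₀+z₁) = 1 − (0.062)(-2.068) = 1.1282; argument = -0.423 + (-2.068)/1.1282 = -2.2560 → -2.26.
α₁ = Φ(-2.26) = 0.0119; rank = round(250 × 0.0119) = 3; θ*₍3₎ = 163.38.
Upper: z₀ + z₂ = 1.222; 1 − a(z₀+z₂) = 0.9242; argument = 0.8992 → 0.90; α₂ = 0.8159; rank = 204; θ*₍204₎ = 239.48.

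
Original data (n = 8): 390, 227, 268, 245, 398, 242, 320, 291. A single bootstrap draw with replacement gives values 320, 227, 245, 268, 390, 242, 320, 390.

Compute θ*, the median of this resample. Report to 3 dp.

θ* = 294.000

Sorted: 227, 242, 245, 268, 320, 320, 390, 390
Median = average of the two middle values = 294.000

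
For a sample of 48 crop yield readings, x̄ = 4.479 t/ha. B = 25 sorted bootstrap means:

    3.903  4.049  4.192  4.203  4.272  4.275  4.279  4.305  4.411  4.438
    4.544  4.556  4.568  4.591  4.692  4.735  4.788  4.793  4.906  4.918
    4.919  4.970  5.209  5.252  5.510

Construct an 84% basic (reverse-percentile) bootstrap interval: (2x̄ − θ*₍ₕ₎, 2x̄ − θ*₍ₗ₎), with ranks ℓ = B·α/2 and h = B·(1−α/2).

Percentile endpoints at ranks 2 and 23: θ*₍2₎ = 4.049, θ*₍23₎ = 5.209.
Basic interval reflects these around x̄:
  lower = 2 × 4.479 − 5.209 = 3.749
  upper = 2 × 4.479 − 4.049 = 4.909

(3.749, 4.909)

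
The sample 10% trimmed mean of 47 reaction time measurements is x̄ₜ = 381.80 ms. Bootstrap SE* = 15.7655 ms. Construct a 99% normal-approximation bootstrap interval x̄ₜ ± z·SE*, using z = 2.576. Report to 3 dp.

Margin = 2.576 × 15.7655 = 40.6119
Interval: 381.80 ± 40.6119

(341.188, 422.412)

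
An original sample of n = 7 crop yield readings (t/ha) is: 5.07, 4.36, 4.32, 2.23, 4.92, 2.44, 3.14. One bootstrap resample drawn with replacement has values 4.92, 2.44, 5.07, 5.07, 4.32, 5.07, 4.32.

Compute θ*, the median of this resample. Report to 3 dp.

Sorted: 2.44, 4.32, 4.32, 4.92, 5.07, 5.07, 5.07
Median = middle value = 4.920

θ* = 4.920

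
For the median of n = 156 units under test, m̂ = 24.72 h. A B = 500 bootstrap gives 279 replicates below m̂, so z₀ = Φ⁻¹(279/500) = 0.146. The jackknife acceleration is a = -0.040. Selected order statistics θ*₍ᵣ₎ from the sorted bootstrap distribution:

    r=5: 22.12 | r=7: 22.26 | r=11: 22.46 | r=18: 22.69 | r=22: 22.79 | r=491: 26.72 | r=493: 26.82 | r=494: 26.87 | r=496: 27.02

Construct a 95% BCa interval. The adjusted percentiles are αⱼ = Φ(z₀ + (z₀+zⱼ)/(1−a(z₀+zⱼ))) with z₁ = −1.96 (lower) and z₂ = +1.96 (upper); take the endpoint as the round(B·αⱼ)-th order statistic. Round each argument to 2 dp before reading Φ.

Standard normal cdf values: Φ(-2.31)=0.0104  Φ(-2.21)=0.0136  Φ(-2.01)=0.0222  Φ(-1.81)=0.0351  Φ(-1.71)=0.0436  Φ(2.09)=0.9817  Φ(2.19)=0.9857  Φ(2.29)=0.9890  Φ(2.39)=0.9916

Lower: z₀ + z₁ = 0.146 + (-1.960) = -1.814; 1 − a(z₀+z₁) = 1 − (-0.040)(-1.814) = 0.9274; argument = 0.146 + (-1.814)/0.9274 = -1.8099 → -1.81.
α₁ = Φ(-1.81) = 0.0351; rank = round(500 × 0.0351) = 18; θ*₍18₎ = 22.69.
Upper: z₀ + z₂ = 2.106; 1 − a(z₀+z₂) = 1.0842; argument = 2.0884 → 2.09; α₂ = 0.9817; rank = 491; θ*₍491₎ = 26.72.

(22.69, 26.72)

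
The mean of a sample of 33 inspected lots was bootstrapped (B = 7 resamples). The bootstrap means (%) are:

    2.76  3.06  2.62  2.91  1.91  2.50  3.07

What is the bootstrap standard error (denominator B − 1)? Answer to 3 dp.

Bootstrap SE is the standard deviation of the 7 replicate means.
Mean of replicates: (2.76 + 3.06 + 2.62 + 2.91 + 1.91 + 2.50 + 3.07) / 7 = 18.8300 / 7 = 2.6900
Sum of squared deviations: (+0.0700)² + (+0.3700)² + (−0.0700)² + (+0.2200)² + (−0.7800)² + (−0.1900)² + (+0.3800)² = 0.9840
Variance = 0.9840 / 6 = 0.1640
SE* = √0.1640

SE* = 0.405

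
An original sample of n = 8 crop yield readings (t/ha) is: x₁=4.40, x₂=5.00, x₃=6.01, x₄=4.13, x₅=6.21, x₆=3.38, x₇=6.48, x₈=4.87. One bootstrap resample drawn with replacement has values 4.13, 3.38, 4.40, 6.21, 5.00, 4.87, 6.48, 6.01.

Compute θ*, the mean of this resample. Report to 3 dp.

Mean = (4.13 + 3.38 + 4.40 + 6.21 + 5.00 + 4.87 + 6.48 + 6.01) / 8 = 40.480 / 8 = 5.060

θ* = 5.060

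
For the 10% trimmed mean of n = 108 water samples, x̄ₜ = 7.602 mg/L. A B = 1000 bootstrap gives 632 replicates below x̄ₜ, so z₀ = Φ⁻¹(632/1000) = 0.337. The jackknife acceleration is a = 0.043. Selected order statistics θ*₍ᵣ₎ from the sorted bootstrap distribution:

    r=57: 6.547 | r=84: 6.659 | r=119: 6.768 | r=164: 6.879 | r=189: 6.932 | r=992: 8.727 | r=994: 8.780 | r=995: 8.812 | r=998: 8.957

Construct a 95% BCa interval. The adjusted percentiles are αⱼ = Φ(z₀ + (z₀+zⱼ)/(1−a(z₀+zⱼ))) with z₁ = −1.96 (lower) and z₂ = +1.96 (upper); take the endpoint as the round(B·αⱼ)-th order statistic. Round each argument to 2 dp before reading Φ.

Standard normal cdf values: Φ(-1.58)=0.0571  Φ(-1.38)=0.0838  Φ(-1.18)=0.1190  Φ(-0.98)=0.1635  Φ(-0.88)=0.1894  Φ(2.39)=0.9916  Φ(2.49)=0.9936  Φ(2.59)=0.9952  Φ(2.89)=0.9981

(6.768, 8.957)

Lower: z₀ + z₁ = 0.337 + (-1.960) = -1.623; 1 − a(z₀+z₁) = 1 − (0.043)(-1.623) = 1.0698; argument = 0.337 + (-1.623)/1.0698 = -1.1801 → -1.18.
α₁ = Φ(-1.18) = 0.1190; rank = round(1000 × 0.1190) = 119; θ*₍119₎ = 6.768.
Upper: z₀ + z₂ = 2.297; 1 − a(z₀+z₂) = 0.9012; argument = 2.8857 → 2.89; α₂ = 0.9981; rank = 998; θ*₍998₎ = 8.957.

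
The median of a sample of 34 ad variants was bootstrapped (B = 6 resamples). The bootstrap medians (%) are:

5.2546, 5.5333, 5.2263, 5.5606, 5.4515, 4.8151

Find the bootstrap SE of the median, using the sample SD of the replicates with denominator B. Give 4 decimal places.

SE* = 0.2542

Bootstrap SE is the standard deviation of the 6 replicate medians.
Mean of replicates: (5.2546 + 5.5333 + 5.2263 + 5.5606 + 5.4515 + 4.8151) / 6 = 31.84140 / 6 = 5.30690
Sum of squared deviations: (−0.05230)² + (+0.22640)² + (−0.08060)² + (+0.25370)² + (+0.14460)² + (−0.49180)² = 0.38763
Variance = 0.38763 / 6 = 0.06460
SE* = √0.06460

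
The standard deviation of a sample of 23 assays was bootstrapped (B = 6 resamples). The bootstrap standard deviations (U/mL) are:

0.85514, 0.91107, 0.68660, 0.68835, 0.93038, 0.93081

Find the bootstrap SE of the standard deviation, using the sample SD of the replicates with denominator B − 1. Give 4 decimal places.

SE* = 0.1166

Bootstrap SE is the standard deviation of the 6 replicate standard deviations.
Mean of replicates: (0.85514 + 0.91107 + 0.68660 + 0.68835 + 0.93038 + 0.93081) / 6 = 5.002350 / 6 = 0.833725
Sum of squared deviations: (+0.021415)² + (+0.077345)² + (−0.147125)² + (−0.145375)² + (+0.096655)² + (+0.097085)² = 0.067988
Variance = 0.067988 / 5 = 0.013598
SE* = √0.013598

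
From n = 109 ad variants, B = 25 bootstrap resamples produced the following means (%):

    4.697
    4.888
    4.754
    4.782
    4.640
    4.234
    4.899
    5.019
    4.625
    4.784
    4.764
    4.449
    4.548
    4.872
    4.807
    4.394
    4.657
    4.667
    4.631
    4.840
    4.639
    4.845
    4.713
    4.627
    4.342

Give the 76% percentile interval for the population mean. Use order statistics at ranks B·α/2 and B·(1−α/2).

Sorted replicates: 4.234, 4.342, 4.394, 4.449, 4.548, 4.625, 4.627, 4.631, 4.639, 4.640, 4.657, 4.667, 4.697, 4.713, 4.754, 4.764, 4.782, 4.784, 4.807, 4.840, 4.845, 4.872, 4.888, 4.899, 5.019
α = 0.24; lower rank = 25 × 0.120 = 3; upper rank = 25 × 0.880 = 22.
The 3rd smallest replicate is 4.394; the 22nd is 4.872.

(4.394, 4.872)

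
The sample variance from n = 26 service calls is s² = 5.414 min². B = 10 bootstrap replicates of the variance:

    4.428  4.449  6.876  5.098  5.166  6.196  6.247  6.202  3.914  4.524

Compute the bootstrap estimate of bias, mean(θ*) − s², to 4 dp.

bias = −0.1040

mean(θ*) = (4.428 + 4.449 + 6.876 + 5.098 + 5.166 + 6.196 + 6.247 + 6.202 + 3.914 + 4.524) / 10 = 5.31000
bias = 5.31000 − 5.414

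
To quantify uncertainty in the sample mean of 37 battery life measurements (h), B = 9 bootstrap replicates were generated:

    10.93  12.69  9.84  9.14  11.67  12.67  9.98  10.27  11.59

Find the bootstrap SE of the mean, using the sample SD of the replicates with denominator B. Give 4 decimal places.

SE* = 1.1935

Bootstrap SE is the standard deviation of the 9 replicate means.
Mean of replicates: (10.93 + 12.69 + 9.84 + 9.14 + 11.67 + 12.67 + 9.98 + 10.27 + 11.59) / 9 = 98.78000 / 9 = 10.97556
Sum of squared deviations: (−0.04556)² + (+1.71444)² + (−1.13556)² + (−1.83556)² + (+0.69444)² + (+1.69444)² + (−0.99556)² + (−0.70556)² + (+0.61444)² = 12.82002
Variance = 12.82002 / 9 = 1.42445
SE* = √1.42445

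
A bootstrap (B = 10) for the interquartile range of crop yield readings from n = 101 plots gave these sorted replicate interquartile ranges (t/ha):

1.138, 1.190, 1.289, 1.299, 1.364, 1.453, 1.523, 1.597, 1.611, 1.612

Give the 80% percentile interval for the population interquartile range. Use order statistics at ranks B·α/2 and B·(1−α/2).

α = 0.20; lower rank = 10 × 0.100 = 1; upper rank = 10 × 0.900 = 9.
The 1st smallest replicate is 1.138; the 9th is 1.611.

(1.138, 1.611)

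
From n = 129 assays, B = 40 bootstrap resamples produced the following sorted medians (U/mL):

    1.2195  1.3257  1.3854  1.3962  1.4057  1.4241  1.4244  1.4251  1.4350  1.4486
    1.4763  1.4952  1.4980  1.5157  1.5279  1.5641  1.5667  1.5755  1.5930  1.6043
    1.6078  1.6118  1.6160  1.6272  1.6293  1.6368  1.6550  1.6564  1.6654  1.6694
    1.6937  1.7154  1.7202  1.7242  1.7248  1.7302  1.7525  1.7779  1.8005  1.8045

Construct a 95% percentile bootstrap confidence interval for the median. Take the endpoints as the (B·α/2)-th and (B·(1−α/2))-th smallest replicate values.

(1.2195, 1.8005)

α = 0.05; lower rank = 40 × 0.025 = 1; upper rank = 40 × 0.975 = 39.
The 1st smallest replicate is 1.2195; the 39th is 1.8005.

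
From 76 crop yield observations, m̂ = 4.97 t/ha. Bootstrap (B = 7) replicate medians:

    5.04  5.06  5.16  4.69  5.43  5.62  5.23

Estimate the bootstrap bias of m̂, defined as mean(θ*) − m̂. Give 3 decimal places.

bias = +0.206

mean(θ*) = (5.04 + 5.06 + 5.16 + 4.69 + 5.43 + 5.62 + 5.23) / 7 = 5.1757
bias = 5.1757 − 4.97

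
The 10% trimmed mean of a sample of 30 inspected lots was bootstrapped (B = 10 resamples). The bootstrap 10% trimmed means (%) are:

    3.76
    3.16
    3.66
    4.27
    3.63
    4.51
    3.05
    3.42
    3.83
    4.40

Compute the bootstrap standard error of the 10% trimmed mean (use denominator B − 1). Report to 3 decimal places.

Bootstrap SE is the standard deviation of the 10 replicate 10% trimmed means.
Mean of replicates: (3.76 + 3.16 + 3.66 + 4.27 + 3.63 + 4.51 + 3.05 + 3.42 + 3.83 + 4.40) / 10 = 37.6900 / 10 = 3.7690
Sum of squared deviations: (−0.0090)² + (−0.6090)² + (−0.1090)² + (+0.5010)² + (−0.1390)² + (+0.7410)² + (−0.7190)² + (−0.3490)² + (+0.0610)² + (+0.6310)² = 2.2429
Variance = 2.2429 / 9 = 0.2492
SE* = √0.2492

SE* = 0.499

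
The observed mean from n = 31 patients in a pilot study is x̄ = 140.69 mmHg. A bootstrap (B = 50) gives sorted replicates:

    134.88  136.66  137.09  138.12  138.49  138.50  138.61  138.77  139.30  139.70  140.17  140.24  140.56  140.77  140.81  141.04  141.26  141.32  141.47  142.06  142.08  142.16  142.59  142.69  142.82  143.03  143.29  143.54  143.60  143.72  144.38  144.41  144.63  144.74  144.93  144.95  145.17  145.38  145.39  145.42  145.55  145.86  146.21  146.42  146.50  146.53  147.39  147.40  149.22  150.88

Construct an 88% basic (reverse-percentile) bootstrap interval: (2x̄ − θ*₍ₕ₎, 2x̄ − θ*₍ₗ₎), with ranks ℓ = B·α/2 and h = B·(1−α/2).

Percentile endpoints at ranks 3 and 47: θ*₍3₎ = 137.09, θ*₍47₎ = 147.39.
Basic interval reflects these around x̄:
  lower = 2 × 140.69 − 147.39 = 133.99
  upper = 2 × 140.69 − 137.09 = 144.29

(133.99, 144.29)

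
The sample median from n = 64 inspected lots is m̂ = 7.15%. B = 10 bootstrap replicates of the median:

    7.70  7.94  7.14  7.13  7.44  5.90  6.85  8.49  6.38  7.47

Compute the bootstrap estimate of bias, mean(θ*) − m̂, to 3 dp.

bias = +0.094

mean(θ*) = (7.70 + 7.94 + 7.14 + 7.13 + 7.44 + 5.90 + 6.85 + 8.49 + 6.38 + 7.47) / 10 = 7.2440
bias = 7.2440 − 7.15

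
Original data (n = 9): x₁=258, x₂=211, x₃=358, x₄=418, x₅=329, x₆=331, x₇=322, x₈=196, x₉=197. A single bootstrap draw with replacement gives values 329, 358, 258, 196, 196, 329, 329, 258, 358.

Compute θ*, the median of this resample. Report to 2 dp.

Sorted: 196, 196, 258, 258, 329, 329, 329, 358, 358
Median = middle value = 329.00

θ* = 329.00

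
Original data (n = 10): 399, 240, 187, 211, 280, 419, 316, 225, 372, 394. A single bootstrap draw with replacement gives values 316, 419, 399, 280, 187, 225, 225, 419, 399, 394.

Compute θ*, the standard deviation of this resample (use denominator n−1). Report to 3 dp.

θ* = 90.993

Mean = 326.3000; sum of squared deviations = 74518.1000
s² = 74518.1000 / 9 = 8279.7889
s = √8279.7889 = 90.993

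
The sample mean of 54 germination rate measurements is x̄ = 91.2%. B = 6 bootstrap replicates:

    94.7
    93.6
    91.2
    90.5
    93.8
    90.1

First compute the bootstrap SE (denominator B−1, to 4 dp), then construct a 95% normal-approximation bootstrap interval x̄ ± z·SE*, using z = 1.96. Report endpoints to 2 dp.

(87.38, 95.02)

Mean of replicates = 92.3167; sum of squared deviations = 18.9883; SE* = √(18.9883/5) = 1.9488
Margin = 1.96 × 1.9488 = 3.820
Interval: 91.2 ± 3.820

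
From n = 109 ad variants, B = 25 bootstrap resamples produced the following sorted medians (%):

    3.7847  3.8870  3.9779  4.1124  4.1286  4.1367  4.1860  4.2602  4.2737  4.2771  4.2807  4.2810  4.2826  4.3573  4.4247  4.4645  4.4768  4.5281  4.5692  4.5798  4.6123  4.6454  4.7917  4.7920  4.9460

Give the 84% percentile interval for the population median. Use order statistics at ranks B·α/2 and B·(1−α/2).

α = 0.16; lower rank = 25 × 0.080 = 2; upper rank = 25 × 0.920 = 23.
The 2nd smallest replicate is 3.8870; the 23rd is 4.7917.

(3.8870, 4.7917)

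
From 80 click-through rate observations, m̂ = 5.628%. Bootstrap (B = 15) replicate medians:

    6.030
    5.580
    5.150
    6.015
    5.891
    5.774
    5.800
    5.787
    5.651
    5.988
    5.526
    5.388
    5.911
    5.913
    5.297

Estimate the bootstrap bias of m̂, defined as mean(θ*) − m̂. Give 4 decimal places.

mean(θ*) = (6.030 + 5.580 + 5.150 + 6.015 + 5.891 + 5.774 + 5.800 + 5.787 + 5.651 + 5.988 + 5.526 + 5.388 + 5.911 + 5.913 + 5.297) / 15 = 5.71340
bias = 5.71340 − 5.628

bias = +0.0854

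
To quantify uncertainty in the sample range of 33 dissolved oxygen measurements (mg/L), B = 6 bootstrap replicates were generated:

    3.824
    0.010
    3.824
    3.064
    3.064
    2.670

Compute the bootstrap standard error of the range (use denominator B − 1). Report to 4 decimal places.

SE* = 1.4155

Bootstrap SE is the standard deviation of the 6 replicate ranges.
Mean of replicates: (3.824 + 0.010 + 3.824 + 3.064 + 3.064 + 2.670) / 6 = 16.45600 / 6 = 2.74267
Sum of squared deviations: (+1.08133)² + (−2.73267)² + (+1.08133)² + (+0.32133)² + (+0.32133)² + (−0.07267)² = 10.01782
Variance = 10.01782 / 5 = 2.00356
SE* = √2.00356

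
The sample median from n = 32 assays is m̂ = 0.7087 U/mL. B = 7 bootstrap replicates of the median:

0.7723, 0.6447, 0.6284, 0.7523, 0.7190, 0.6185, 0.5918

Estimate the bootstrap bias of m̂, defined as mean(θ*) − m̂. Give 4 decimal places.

mean(θ*) = (0.7723 + 0.6447 + 0.6284 + 0.7523 + 0.7190 + 0.6185 + 0.5918) / 7 = 0.67529
bias = 0.67529 − 0.7087

bias = −0.0334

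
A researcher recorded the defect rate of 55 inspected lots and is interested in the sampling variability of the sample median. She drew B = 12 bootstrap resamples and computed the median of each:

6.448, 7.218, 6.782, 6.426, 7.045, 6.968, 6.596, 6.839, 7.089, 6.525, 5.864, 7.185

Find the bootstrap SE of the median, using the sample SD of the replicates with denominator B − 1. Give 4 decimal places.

Bootstrap SE is the standard deviation of the 12 replicate medians.
Mean of replicates: (6.448 + 7.218 + 6.782 + 6.426 + 7.045 + 6.968 + 6.596 + 6.839 + 7.089 + 6.525 + 5.864 + 7.185) / 12 = 80.98500 / 12 = 6.74875
Sum of squared deviations: (−0.30075)² + (+0.46925)² + (+0.03325)² + (−0.32275)² + (+0.29625)² + (+0.21925)² + (−0.15275)² + (+0.09025)² + (+0.34025)² + (−0.22375)² + (−0.88475)² + (+0.43625)² = 1.72216
Variance = 1.72216 / 11 = 0.15656
SE* = √0.15656

SE* = 0.3957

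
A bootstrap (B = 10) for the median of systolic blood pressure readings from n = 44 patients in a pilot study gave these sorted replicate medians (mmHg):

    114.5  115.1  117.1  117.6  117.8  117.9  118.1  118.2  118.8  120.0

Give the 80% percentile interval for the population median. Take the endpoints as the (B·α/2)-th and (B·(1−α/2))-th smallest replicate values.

(114.5, 118.8)

α = 0.20; lower rank = 10 × 0.100 = 1; upper rank = 10 × 0.900 = 9.
The 1st smallest replicate is 114.5; the 9th is 118.8.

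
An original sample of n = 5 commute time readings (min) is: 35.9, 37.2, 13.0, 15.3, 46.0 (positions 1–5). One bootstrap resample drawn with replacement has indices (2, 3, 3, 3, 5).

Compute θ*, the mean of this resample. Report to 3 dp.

θ* = 24.440

Resample values: 37.2, 13.0, 13.0, 13.0, 46.0.
Mean = (37.2 + 13.0 + 13.0 + 13.0 + 46.0) / 5 = 122.20 / 5 = 24.440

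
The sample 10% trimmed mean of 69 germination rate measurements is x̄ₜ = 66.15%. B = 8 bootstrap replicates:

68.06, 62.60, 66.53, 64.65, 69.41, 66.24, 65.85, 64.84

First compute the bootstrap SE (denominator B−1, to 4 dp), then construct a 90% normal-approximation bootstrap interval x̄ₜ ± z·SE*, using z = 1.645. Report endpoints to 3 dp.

(62.691, 69.609)

Mean of replicates = 66.0225; sum of squared deviations = 30.9567; SE* = √(30.9567/7) = 2.1029
Margin = 1.645 × 2.1029 = 3.4593
Interval: 66.15 ± 3.4593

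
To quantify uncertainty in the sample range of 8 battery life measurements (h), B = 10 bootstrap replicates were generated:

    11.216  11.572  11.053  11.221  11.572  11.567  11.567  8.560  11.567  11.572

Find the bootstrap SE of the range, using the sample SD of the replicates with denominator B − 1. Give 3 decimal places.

Bootstrap SE is the standard deviation of the 10 replicate ranges.
Mean of replicates: (11.216 + 11.572 + 11.053 + 11.221 + 11.572 + 11.567 + 11.567 + 8.560 + 11.567 + 11.572) / 10 = 111.4670 / 10 = 11.1467
Sum of squared deviations: (+0.0693)² + (+0.4253)² + (−0.0937)² + (+0.0743)² + (+0.4253)² + (+0.4203)² + (+0.4203)² + (−2.5867)² + (+0.4203)² + (+0.4253)² = 7.7827
Variance = 7.7827 / 9 = 0.8647
SE* = √0.8647

SE* = 0.930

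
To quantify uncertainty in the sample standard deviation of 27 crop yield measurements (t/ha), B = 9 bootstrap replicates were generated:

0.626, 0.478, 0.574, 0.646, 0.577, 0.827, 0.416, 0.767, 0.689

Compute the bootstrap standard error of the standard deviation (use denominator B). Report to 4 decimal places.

SE* = 0.1228

Bootstrap SE is the standard deviation of the 9 replicate standard deviations.
Mean of replicates: (0.626 + 0.478 + 0.574 + 0.646 + 0.577 + 0.827 + 0.416 + 0.767 + 0.689) / 9 = 5.60000 / 9 = 0.62222
Sum of squared deviations: (+0.00378)² + (−0.14422)² + (−0.04822)² + (+0.02378)² + (−0.04522)² + (+0.20478)² + (−0.20622)² + (+0.14478)² + (+0.06678)² = 0.13563
Variance = 0.13563 / 9 = 0.01507
SE* = √0.01507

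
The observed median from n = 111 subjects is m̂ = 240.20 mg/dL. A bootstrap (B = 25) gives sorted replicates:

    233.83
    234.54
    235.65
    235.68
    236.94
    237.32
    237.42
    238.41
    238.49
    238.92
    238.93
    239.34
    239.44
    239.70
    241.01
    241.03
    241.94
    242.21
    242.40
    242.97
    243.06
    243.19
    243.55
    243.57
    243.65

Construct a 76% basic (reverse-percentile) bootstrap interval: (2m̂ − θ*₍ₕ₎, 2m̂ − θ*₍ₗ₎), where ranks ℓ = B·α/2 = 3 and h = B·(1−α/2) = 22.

(237.21, 244.75)

Percentile endpoints at ranks 3 and 22: θ*₍3₎ = 235.65, θ*₍22₎ = 243.19.
Basic interval reflects these around m̂:
  lower = 2 × 240.20 − 243.19 = 237.21
  upper = 2 × 240.20 − 235.65 = 244.75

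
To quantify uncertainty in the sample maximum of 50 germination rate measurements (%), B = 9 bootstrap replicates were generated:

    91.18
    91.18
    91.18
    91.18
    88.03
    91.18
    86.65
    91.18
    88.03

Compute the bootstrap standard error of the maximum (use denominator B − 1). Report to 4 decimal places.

Bootstrap SE is the standard deviation of the 9 replicate maximums.
Mean of replicates: (91.18 + 91.18 + 91.18 + 91.18 + 88.03 + 91.18 + 86.65 + 91.18 + 88.03) / 9 = 809.79000 / 9 = 89.97667
Sum of squared deviations: (+1.20333)² + (+1.20333)² + (+1.20333)² + (+1.20333)² + (−1.94667)² + (+1.20333)² + (−3.32667)² + (+1.20333)² + (−1.94667)² = 27.33380
Variance = 27.33380 / 8 = 3.41673
SE* = √3.41673

SE* = 1.8484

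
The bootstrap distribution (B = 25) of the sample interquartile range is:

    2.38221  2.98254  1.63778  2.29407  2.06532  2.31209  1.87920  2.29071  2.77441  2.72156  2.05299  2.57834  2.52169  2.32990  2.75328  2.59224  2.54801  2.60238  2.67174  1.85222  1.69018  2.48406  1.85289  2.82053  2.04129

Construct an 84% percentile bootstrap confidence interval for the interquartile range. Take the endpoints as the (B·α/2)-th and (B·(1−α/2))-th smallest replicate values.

Sorted replicates: 1.63778, 1.69018, 1.85222, 1.85289, 1.87920, 2.04129, 2.05299, 2.06532, 2.29071, 2.29407, 2.31209, 2.32990, 2.38221, 2.48406, 2.52169, 2.54801, 2.57834, 2.59224, 2.60238, 2.67174, 2.72156, 2.75328, 2.77441, 2.82053, 2.98254
α = 0.16; lower rank = 25 × 0.080 = 2; upper rank = 25 × 0.920 = 23.
The 2nd smallest replicate is 1.69018; the 23rd is 2.77441.

(1.69018, 2.77441)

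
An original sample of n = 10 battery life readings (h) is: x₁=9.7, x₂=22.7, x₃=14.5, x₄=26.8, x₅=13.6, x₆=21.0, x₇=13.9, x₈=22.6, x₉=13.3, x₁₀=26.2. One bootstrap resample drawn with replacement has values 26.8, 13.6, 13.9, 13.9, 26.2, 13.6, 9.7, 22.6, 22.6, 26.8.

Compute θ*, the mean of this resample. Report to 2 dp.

θ* = 18.97

Mean = (26.8 + 13.6 + 13.9 + 13.9 + 26.2 + 13.6 + 9.7 + 22.6 + 22.6 + 26.8) / 10 = 189.70 / 10 = 18.97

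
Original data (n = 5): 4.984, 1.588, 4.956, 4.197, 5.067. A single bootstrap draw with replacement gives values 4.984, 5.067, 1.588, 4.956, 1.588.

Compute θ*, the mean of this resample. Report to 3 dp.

Mean = (4.984 + 5.067 + 1.588 + 4.956 + 1.588) / 5 = 18.1830 / 5 = 3.637

θ* = 3.637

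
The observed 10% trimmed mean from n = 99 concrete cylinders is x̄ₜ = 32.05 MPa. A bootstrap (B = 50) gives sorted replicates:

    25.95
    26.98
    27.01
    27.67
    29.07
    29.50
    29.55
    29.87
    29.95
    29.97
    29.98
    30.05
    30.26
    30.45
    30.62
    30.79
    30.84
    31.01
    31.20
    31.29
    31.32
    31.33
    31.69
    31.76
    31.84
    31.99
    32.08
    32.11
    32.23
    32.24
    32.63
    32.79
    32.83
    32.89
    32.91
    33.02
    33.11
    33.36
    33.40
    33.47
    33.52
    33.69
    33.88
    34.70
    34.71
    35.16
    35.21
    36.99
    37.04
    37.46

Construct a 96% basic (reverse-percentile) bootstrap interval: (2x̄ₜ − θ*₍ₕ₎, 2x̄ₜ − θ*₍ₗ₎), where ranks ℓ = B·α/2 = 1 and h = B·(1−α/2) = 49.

(27.06, 38.15)

Percentile endpoints at ranks 1 and 49: θ*₍1₎ = 25.95, θ*₍49₎ = 37.04.
Basic interval reflects these around x̄ₜ:
  lower = 2 × 32.05 − 37.04 = 27.06
  upper = 2 × 32.05 − 25.95 = 38.15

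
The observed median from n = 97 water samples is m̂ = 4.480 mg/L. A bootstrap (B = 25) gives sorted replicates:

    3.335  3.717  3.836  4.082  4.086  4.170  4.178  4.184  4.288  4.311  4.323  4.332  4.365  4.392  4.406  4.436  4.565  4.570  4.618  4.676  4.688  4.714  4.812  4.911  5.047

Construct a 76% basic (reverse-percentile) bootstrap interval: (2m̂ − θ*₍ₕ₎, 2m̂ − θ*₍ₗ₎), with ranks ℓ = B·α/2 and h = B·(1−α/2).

Percentile endpoints at ranks 3 and 22: θ*₍3₎ = 3.836, θ*₍22₎ = 4.714.
Basic interval reflects these around m̂:
  lower = 2 × 4.480 − 4.714 = 4.246
  upper = 2 × 4.480 − 3.836 = 5.124

(4.246, 5.124)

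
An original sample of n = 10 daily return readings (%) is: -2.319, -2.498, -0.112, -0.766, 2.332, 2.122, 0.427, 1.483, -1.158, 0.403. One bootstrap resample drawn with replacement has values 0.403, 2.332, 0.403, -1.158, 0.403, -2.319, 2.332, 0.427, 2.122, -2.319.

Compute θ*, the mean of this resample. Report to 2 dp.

θ* = 0.26

Mean = (0.403 + 2.332 + 0.403 + (-1.158) + 0.403 + (-2.319) + 2.332 + 0.427 + 2.122 + (-2.319)) / 10 = 2.6260 / 10 = 0.26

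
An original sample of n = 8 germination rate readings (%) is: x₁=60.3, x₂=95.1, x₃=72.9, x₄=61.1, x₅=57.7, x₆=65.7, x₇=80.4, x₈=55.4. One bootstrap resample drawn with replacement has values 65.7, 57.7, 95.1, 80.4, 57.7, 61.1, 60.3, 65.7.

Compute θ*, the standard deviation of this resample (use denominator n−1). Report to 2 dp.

θ* = 13.19

Mean = 67.9625; sum of squared deviations = 1217.8187
s² = 1217.8187 / 7 = 173.9741
s = √173.9741 = 13.19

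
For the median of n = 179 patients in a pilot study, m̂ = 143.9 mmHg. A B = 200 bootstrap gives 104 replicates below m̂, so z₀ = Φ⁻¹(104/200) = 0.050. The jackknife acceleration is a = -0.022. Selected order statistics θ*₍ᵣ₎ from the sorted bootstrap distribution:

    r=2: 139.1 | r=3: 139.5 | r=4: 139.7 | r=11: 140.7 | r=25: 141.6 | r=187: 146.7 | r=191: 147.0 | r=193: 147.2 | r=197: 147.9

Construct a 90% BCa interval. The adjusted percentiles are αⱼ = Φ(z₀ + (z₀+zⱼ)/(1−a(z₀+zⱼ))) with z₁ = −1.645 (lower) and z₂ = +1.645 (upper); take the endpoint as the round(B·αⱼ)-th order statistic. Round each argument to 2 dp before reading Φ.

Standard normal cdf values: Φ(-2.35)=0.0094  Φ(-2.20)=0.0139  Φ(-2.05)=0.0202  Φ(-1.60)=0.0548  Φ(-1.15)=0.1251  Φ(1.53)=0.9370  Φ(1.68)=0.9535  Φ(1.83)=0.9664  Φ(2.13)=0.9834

Lower: z₀ + z₁ = 0.050 + (-1.645) = -1.595; 1 − a(z₀+z₁) = 1 − (-0.022)(-1.595) = 0.9649; argument = 0.050 + (-1.595)/0.9649 = -1.6030 → -1.60.
α₁ = Φ(-1.60) = 0.0548; rank = round(200 × 0.0548) = 11; θ*₍11₎ = 140.7.
Upper: z₀ + z₂ = 1.695; 1 − a(z₀+z₂) = 1.0373; argument = 1.6841 → 1.68; α₂ = 0.9535; rank = 191; θ*₍191₎ = 147.0.

(140.7, 147.0)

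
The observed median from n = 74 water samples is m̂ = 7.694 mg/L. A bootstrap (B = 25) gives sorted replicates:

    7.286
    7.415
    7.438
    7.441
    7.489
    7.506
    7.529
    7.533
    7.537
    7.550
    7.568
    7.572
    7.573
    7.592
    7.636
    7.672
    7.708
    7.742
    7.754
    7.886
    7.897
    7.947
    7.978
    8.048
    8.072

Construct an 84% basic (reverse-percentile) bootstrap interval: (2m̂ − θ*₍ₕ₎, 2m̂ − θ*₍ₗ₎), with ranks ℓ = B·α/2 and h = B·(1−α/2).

(7.410, 7.973)

Percentile endpoints at ranks 2 and 23: θ*₍2₎ = 7.415, θ*₍23₎ = 7.978.
Basic interval reflects these around m̂:
  lower = 2 × 7.694 − 7.978 = 7.410
  upper = 2 × 7.694 − 7.415 = 7.973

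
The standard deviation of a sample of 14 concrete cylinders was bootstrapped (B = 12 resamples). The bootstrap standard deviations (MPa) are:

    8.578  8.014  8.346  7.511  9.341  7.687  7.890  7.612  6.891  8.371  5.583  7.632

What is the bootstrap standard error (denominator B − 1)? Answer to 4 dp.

Bootstrap SE is the standard deviation of the 12 replicate standard deviations.
Mean of replicates: (8.578 + 8.014 + 8.346 + 7.511 + 9.341 + 7.687 + 7.890 + 7.612 + 6.891 + 8.371 + 5.583 + 7.632) / 12 = 93.45600 / 12 = 7.78800
Sum of squared deviations: (+0.79000)² + (+0.22600)² + (+0.55800)² + (−0.27700)² + (+1.55300)² + (−0.10100)² + (+0.10200)² + (−0.17600)² + (−0.89700)² + (+0.58300)² + (−2.20500)² + (−0.15600)² = 9.55752
Variance = 9.55752 / 11 = 0.86887
SE* = √0.86887

SE* = 0.9321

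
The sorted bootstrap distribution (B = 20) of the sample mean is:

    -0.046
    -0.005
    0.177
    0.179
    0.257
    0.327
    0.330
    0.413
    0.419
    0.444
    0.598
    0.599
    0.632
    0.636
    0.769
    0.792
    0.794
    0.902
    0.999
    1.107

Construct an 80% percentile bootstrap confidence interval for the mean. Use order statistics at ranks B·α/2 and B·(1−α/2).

α = 0.20; lower rank = 20 × 0.100 = 2; upper rank = 20 × 0.900 = 18.
The 2nd smallest replicate is -0.005; the 18th is 0.902.

(-0.005, 0.902)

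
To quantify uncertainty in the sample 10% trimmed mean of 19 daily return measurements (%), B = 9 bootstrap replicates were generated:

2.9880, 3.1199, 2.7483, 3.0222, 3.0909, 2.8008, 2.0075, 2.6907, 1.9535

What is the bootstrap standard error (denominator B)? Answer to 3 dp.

Bootstrap SE is the standard deviation of the 9 replicate 10% trimmed means.
Mean of replicates: (2.9880 + 3.1199 + 2.7483 + 3.0222 + 3.0909 + 2.8008 + 2.0075 + 2.6907 + 1.9535) / 9 = 24.42180 / 9 = 2.71353
Sum of squared deviations: (+0.27447)² + (+0.40637)² + (+0.03477)² + (+0.30867)² + (+0.37737)² + (+0.08727)² + (−0.70603)² + (−0.02283)² + (−0.76003)² = 1.56363
Variance = 1.56363 / 9 = 0.17374
SE* = √0.17374

SE* = 0.417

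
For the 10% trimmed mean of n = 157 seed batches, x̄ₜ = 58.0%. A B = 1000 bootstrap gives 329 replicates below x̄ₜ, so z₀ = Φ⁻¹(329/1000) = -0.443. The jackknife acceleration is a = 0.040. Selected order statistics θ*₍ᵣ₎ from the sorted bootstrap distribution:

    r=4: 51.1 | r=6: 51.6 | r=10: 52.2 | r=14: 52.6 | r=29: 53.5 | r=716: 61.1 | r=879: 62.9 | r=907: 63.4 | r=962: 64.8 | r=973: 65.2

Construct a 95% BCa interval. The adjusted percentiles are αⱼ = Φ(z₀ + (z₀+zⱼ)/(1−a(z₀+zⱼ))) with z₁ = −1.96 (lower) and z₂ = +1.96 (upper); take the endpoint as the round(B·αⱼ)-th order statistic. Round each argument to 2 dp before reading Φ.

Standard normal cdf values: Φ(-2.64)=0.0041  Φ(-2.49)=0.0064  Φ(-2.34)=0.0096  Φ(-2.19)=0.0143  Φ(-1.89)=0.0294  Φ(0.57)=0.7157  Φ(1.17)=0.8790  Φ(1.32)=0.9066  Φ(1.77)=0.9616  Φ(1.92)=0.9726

(51.1, 62.9)

Lower: z₀ + z₁ = -0.443 + (-1.960) = -2.403; 1 − a(z₀+z₁) = 1 − (0.040)(-2.403) = 1.0961; argument = -0.443 + (-2.403)/1.0961 = -2.6353 → -2.64.
α₁ = Φ(-2.64) = 0.0041; rank = round(1000 × 0.0041) = 4; θ*₍4₎ = 51.1.
Upper: z₀ + z₂ = 1.517; 1 − a(z₀+z₂) = 0.9393; argument = 1.1720 → 1.17; α₂ = 0.8790; rank = 879; θ*₍879₎ = 62.9.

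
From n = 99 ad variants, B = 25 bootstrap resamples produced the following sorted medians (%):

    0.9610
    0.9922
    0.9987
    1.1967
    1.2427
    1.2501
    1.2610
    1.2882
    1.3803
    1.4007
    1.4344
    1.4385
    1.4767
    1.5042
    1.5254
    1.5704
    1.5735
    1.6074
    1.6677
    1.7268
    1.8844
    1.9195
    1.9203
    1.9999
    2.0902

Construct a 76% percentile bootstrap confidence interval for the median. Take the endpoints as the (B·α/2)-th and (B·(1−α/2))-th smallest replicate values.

α = 0.24; lower rank = 25 × 0.120 = 3; upper rank = 25 × 0.880 = 22.
The 3rd smallest replicate is 0.9987; the 22nd is 1.9195.

(0.9987, 1.9195)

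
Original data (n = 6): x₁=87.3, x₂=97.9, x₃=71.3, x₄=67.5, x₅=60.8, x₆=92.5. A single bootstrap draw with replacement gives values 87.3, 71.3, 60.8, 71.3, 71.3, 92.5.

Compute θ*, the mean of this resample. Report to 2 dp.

θ* = 75.75

Mean = (87.3 + 71.3 + 60.8 + 71.3 + 71.3 + 92.5) / 6 = 454.50 / 6 = 75.75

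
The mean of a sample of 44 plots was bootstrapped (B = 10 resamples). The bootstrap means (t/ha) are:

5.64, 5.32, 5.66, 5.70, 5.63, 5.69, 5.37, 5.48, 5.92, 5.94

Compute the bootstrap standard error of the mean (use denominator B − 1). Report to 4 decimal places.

SE* = 0.2043

Bootstrap SE is the standard deviation of the 10 replicate means.
Mean of replicates: (5.64 + 5.32 + 5.66 + 5.70 + 5.63 + 5.69 + 5.37 + 5.48 + 5.92 + 5.94) / 10 = 56.35000 / 10 = 5.63500
Sum of squared deviations: (+0.00500)² + (−0.31500)² + (+0.02500)² + (+0.06500)² + (−0.00500)² + (+0.05500)² + (−0.26500)² + (−0.15500)² + (+0.28500)² + (+0.30500)² = 0.37565
Variance = 0.37565 / 9 = 0.04174
SE* = √0.04174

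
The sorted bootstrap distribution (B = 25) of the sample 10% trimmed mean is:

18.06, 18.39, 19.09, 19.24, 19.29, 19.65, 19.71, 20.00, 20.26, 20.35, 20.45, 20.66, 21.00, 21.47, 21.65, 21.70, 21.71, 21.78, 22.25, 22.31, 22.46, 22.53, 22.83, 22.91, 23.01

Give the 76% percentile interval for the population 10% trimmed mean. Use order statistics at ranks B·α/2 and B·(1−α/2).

(19.09, 22.53)

α = 0.24; lower rank = 25 × 0.120 = 3; upper rank = 25 × 0.880 = 22.
The 3rd smallest replicate is 19.09; the 22nd is 22.53.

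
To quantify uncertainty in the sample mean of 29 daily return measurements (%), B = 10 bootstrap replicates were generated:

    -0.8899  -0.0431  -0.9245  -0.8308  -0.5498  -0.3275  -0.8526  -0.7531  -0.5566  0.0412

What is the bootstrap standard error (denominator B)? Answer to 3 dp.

SE* = 0.335

Bootstrap SE is the standard deviation of the 10 replicate means.
Mean of replicates: ((-0.8899) + (-0.0431) + (-0.9245) + (-0.8308) + (-0.5498) + (-0.3275) + (-0.8526) + (-0.7531) + (-0.5566) + 0.0412) / 10 = -5.68670 / 10 = -0.56867
Sum of squared deviations: (−0.32123)² + (+0.52557)² + (−0.35583)² + (−0.26213)² + (+0.01887)² + (+0.24117)² + (−0.28393)² + (−0.18443)² + (+0.01207)² + (+0.60987)² = 1.11998
Variance = 1.11998 / 10 = 0.11200
SE* = √0.11200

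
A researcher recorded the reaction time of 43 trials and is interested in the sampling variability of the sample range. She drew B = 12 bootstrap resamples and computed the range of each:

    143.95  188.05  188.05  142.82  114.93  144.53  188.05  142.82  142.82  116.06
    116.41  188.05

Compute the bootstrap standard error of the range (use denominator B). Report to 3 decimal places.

Bootstrap SE is the standard deviation of the 12 replicate ranges.
Mean of replicates: (143.95 + 188.05 + 188.05 + 142.82 + 114.93 + 144.53 + 188.05 + 142.82 + 142.82 + 116.06 + 116.41 + 188.05) / 12 = 1816.5400 / 12 = 151.3783
Sum of squared deviations: (−7.4283)² + (+36.6717)² + (+36.6717)² + (−8.5583)² + (−36.4483)² + (−6.8483)² + (+36.6717)² + (−8.5583)² + (−8.5583)² + (−35.3183)² + (−34.9683)² + (+36.6717)² = 9499.7096
Variance = 9499.7096 / 12 = 791.6425
SE* = √791.6425

SE* = 28.136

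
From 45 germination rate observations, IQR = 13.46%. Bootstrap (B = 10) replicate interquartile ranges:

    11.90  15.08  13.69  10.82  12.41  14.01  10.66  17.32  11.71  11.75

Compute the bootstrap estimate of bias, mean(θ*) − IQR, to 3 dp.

mean(θ*) = (11.90 + 15.08 + 13.69 + 10.82 + 12.41 + 14.01 + 10.66 + 17.32 + 11.71 + 11.75) / 10 = 12.9350
bias = 12.9350 − 13.46

bias = −0.525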